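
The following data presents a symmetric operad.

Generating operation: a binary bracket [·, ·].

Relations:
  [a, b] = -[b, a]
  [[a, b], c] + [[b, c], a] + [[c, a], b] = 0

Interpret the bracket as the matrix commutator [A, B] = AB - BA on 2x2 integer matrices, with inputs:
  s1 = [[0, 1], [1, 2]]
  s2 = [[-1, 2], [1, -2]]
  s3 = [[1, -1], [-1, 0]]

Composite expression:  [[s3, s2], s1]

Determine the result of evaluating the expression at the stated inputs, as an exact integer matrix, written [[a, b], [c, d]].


[s3, s2] = [[1, 3], [-2, -1]]
[[s3, s2], s1] = [[5, 8], [2, -5]]

[[5, 8], [2, -5]]


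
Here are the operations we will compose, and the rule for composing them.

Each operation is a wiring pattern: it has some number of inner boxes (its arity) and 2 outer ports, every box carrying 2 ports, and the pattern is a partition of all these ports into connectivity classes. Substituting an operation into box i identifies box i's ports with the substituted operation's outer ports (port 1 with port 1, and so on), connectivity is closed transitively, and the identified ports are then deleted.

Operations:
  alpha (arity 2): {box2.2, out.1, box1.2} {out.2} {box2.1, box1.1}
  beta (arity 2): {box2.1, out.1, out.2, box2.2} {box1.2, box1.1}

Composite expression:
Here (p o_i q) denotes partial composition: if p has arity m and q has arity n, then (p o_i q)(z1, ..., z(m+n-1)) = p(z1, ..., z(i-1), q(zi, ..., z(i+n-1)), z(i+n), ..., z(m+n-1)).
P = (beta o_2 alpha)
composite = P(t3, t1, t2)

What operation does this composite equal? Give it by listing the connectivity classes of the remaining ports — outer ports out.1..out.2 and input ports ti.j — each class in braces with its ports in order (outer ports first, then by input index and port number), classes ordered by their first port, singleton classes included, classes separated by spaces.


{out.1, out.2, t1.2, t2.2} {t1.1, t2.1} {t3.1, t3.2}

After gluing at beta, chains via deleted ports link the t-ports.
stage alpha: inputs (t1, t2), connectivity {out.1, t1.2, t2.2} {out.2} {t1.1, t2.1}, out.j its boundary
stage beta: inputs (t3, t1, t2), connectivity {out.1, out.2, t1.2, t2.2} {t1.1, t2.1} {t3.1, t3.2}, out.j its boundary


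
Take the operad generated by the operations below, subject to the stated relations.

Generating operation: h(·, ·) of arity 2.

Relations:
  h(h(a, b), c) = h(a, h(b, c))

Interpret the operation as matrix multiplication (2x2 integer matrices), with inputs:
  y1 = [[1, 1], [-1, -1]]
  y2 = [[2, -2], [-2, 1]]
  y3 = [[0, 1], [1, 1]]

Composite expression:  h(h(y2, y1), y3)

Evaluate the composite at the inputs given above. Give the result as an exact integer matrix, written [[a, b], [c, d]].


[[4, 8], [-3, -6]]

h(y2, y1) = [[4, 4], [-3, -3]]
h(h(y2, y1), y3) = [[4, 8], [-3, -6]]


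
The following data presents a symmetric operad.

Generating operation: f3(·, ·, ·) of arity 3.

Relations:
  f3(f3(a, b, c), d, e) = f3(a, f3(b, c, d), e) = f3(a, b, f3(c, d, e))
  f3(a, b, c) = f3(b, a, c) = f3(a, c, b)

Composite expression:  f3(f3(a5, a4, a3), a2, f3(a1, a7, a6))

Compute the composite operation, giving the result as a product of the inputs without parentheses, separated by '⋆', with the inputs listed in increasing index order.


a1 ⋆ a2 ⋆ a3 ⋆ a4 ⋆ a5 ⋆ a6 ⋆ a7

With f3 associative and commutative, the a-input set is all that matters.
f3(a5, a4, a3) spells out as a5 ⋆ a4 ⋆ a3
f3(a1, a7, a6) spells out as a1 ⋆ a7 ⋆ a6
f3(f3(a5, a4, a3), a2, f3(a1, a7, a6)) spells out as a5 ⋆ a4 ⋆ a3 ⋆ a2 ⋆ a1 ⋆ a7 ⋆ a6
the factors in increasing index order: a1 ⋆ a2 ⋆ a3 ⋆ a4 ⋆ a5 ⋆ a6 ⋆ a7


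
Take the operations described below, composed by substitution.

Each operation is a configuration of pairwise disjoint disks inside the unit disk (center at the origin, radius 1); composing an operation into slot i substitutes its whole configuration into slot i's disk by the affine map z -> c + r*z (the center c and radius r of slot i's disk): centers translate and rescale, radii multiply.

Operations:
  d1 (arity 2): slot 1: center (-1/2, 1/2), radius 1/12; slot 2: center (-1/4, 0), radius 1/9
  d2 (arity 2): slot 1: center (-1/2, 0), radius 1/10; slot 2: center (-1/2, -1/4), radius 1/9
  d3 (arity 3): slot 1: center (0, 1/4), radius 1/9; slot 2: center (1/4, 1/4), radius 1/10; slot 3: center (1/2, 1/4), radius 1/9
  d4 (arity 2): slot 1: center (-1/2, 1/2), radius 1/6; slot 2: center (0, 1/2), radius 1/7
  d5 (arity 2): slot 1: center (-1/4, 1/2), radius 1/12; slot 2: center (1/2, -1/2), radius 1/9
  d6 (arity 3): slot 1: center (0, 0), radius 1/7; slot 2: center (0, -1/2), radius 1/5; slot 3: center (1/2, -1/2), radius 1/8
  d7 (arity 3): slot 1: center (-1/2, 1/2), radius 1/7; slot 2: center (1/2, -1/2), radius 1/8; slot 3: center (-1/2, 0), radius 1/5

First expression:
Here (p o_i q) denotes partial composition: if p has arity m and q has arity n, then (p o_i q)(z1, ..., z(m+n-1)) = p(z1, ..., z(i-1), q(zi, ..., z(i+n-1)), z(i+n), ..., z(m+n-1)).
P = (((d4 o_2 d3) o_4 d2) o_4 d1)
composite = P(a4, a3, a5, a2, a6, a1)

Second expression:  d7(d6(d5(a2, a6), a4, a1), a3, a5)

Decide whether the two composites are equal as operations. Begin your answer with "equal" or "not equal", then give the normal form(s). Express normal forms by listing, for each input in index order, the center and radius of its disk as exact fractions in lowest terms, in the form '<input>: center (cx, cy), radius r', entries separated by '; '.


not equal; first: a1: center (4/63, 67/126), radius 1/567; a2: center (79/1260, 169/315), radius 1/7560; a3: center (0, 15/28), radius 1/63; a4: center (-1/2, 1/2), radius 1/6; a5: center (1/28, 15/28), radius 1/70; a6: center (53/840, 15/28), radius 1/5670; second: a1: center (-3/7, 3/7), radius 1/56; a2: center (-99/196, 25/49), radius 1/588; a3: center (1/2, -1/2), radius 1/8; a4: center (-1/2, 3/7), radius 1/35; a5: center (-1/2, 0), radius 1/5; a6: center (-24/49, 24/49), radius 1/441

Reducing the first expression gives a1: center (4/63, 67/126), radius 1/567; a2: center (79/1260, 169/315), radius 1/7560; a3: center (0, 15/28), radius 1/63; a4: center (-1/2, 1/2), radius 1/6; a5: center (1/28, 15/28), radius 1/70; a6: center (53/840, 15/28), radius 1/5670
Reducing the second expression gives a1: center (-3/7, 3/7), radius 1/56; a2: center (-99/196, 25/49), radius 1/588; a3: center (1/2, -1/2), radius 1/8; a4: center (-1/2, 3/7), radius 1/35; a5: center (-1/2, 0), radius 1/5; a6: center (-24/49, 24/49), radius 1/441
No match — not equal.


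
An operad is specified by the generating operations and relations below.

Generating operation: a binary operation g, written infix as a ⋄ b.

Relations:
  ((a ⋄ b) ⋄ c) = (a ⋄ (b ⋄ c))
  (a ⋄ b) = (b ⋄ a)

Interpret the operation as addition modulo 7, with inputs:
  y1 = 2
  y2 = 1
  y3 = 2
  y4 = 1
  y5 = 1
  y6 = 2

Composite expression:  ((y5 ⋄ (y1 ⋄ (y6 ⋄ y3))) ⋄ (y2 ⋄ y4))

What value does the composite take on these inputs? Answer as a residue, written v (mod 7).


2 (mod 7)

(y6 ⋄ y3) = 4
(y1 ⋄ (y6 ⋄ y3)) = 6
(y5 ⋄ (y1 ⋄ (y6 ⋄ y3))) = 0
(y2 ⋄ y4) = 2
((y5 ⋄ (y1 ⋄ (y6 ⋄ y3))) ⋄ (y2 ⋄ y4)) = 2


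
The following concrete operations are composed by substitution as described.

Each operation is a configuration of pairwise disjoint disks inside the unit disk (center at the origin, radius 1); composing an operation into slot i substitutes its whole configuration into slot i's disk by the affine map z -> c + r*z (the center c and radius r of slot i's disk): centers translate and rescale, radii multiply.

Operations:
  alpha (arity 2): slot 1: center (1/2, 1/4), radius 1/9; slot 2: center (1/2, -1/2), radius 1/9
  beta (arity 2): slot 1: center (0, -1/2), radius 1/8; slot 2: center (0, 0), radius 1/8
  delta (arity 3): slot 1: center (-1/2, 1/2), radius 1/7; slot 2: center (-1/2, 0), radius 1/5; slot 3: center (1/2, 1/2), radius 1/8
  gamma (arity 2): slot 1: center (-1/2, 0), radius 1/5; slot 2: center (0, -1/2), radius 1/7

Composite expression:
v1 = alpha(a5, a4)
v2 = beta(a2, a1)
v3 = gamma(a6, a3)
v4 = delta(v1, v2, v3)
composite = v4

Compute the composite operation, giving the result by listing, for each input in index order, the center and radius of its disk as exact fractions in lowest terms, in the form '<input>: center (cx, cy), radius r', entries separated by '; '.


a1: center (-1/2, 0), radius 1/40; a2: center (-1/2, -1/10), radius 1/40; a3: center (1/2, 7/16), radius 1/56; a4: center (-3/7, 3/7), radius 1/63; a5: center (-3/7, 15/28), radius 1/63; a6: center (7/16, 1/2), radius 1/40

Below delta, radii multiply path by path; the a-disk centers shift.
input a5: composing its 2 substitution steps yields center (-3/7, 15/28), radius 1/63
input a4: composing its 2 substitution steps yields center (-3/7, 3/7), radius 1/63
input a2: composing its 2 substitution steps yields center (-1/2, -1/10), radius 1/40
input a1: composing its 2 substitution steps yields center (-1/2, 0), radius 1/40
input a6: composing its 2 substitution steps yields center (7/16, 1/2), radius 1/40
input a3: composing its 2 substitution steps yields center (1/2, 7/16), radius 1/56


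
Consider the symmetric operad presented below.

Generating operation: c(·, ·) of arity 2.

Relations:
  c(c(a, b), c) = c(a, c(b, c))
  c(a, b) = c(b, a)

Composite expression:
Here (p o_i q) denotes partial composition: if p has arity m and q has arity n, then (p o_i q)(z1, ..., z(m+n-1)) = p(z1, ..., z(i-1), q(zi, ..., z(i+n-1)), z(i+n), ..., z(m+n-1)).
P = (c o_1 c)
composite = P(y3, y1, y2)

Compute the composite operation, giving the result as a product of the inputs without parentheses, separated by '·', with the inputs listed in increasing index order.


y1 · y2 · y3

Both nesting and order wash out for c; what remains is which y's occur.
c(y3, y1) unparenthesizes to y3 · y1
c(c(y3, y1), y2) unparenthesizes to y3 · y1 · y2
rearranged into index order: y1 · y2 · y3


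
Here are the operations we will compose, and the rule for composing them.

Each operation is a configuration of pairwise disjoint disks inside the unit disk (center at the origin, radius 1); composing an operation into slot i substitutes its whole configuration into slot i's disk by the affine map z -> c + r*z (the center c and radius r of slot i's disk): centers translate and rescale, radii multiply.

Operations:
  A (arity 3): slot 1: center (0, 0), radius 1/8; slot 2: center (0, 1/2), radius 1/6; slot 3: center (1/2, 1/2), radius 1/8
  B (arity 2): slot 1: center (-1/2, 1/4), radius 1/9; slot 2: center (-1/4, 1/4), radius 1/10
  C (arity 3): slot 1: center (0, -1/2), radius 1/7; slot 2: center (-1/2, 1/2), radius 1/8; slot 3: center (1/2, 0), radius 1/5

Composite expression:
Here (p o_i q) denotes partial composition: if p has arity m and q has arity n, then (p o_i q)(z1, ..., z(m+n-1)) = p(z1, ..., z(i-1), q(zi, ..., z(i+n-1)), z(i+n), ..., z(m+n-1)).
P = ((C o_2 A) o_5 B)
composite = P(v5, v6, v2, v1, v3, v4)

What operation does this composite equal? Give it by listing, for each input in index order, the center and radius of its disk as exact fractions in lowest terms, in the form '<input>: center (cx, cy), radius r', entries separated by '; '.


v1: center (-7/16, 9/16), radius 1/64; v2: center (-1/2, 9/16), radius 1/48; v3: center (2/5, 1/20), radius 1/45; v4: center (9/20, 1/20), radius 1/50; v5: center (0, -1/2), radius 1/7; v6: center (-1/2, 1/2), radius 1/64

Nesting under C composes maps z -> c + r*z down each v-path.
for v5, the 1-step affine chain lands on center (0, -1/2), radius 1/7
for v6, the 2-step affine chain lands on center (-1/2, 1/2), radius 1/64
for v2, the 2-step affine chain lands on center (-1/2, 9/16), radius 1/48
for v1, the 2-step affine chain lands on center (-7/16, 9/16), radius 1/64
for v3, the 2-step affine chain lands on center (2/5, 1/20), radius 1/45
for v4, the 2-step affine chain lands on center (9/20, 1/20), radius 1/50


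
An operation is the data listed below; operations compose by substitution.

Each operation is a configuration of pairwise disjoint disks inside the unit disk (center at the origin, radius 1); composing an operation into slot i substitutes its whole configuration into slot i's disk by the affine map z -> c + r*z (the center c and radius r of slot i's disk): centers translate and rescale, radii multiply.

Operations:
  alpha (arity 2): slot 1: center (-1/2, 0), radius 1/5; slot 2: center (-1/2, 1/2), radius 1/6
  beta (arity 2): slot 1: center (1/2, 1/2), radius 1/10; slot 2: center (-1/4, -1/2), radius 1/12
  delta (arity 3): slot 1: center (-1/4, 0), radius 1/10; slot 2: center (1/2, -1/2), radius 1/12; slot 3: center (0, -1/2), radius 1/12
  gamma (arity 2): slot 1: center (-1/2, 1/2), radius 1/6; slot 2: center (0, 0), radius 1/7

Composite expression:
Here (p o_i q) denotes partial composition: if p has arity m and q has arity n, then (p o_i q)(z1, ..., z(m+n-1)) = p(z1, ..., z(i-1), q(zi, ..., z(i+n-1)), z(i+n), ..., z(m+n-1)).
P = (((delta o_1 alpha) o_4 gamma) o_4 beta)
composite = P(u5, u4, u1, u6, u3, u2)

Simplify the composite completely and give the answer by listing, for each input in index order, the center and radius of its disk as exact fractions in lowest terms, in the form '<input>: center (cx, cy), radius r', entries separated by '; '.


u1: center (1/2, -1/2), radius 1/12; u2: center (0, -1/2), radius 1/84; u3: center (-13/288, -67/144), radius 1/864; u4: center (-3/10, 1/20), radius 1/60; u5: center (-3/10, 0), radius 1/50; u6: center (-5/144, -65/144), radius 1/720

Below delta, radii multiply path by path; the u-disk centers shift.
tracing u5 down its 2-map path: center (-3/10, 0), radius 1/50
tracing u4 down its 2-map path: center (-3/10, 1/20), radius 1/60
tracing u1 down its 1-map path: center (1/2, -1/2), radius 1/12
tracing u6 down its 3-map path: center (-5/144, -65/144), radius 1/720
tracing u3 down its 3-map path: center (-13/288, -67/144), radius 1/864
tracing u2 down its 2-map path: center (0, -1/2), radius 1/84


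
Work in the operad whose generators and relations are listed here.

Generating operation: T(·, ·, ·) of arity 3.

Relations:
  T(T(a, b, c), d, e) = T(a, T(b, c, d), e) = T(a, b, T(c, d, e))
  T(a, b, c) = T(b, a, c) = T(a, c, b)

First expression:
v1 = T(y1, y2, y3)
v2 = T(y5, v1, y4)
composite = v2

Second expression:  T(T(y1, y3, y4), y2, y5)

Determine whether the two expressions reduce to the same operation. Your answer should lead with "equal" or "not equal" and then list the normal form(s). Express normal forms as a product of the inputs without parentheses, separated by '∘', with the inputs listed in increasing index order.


In normal form, the first expression is y1 ∘ y2 ∘ y3 ∘ y4 ∘ y5
In normal form, the second expression is y1 ∘ y2 ∘ y3 ∘ y4 ∘ y5
The normal forms match — equal.

equal: each reduces to y1 ∘ y2 ∘ y3 ∘ y4 ∘ y5


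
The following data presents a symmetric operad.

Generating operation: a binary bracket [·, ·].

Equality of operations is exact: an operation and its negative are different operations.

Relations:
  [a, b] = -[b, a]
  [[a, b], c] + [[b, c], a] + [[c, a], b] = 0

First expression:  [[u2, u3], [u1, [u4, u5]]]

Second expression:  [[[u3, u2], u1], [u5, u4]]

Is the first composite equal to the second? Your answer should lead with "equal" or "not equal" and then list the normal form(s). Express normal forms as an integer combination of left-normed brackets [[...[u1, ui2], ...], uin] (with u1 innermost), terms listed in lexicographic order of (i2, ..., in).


not equal; first: -[[[[u1, u4], u5], u2], u3] + [[[[u1, u4], u5], u3], u2] + [[[[u1, u5], u4], u2], u3] - [[[[u1, u5], u4], u3], u2]; second: -[[[[u1, u2], u3], u4], u5] + [[[[u1, u2], u3], u5], u4] + [[[[u1, u3], u2], u4], u5] - [[[[u1, u3], u2], u5], u4]

The first expression, normalized: -[[[[u1, u4], u5], u2], u3] + [[[[u1, u4], u5], u3], u2] + [[[[u1, u5], u4], u2], u3] - [[[[u1, u5], u4], u3], u2]
The second expression, normalized: -[[[[u1, u2], u3], u4], u5] + [[[[u1, u2], u3], u5], u4] + [[[[u1, u3], u2], u4], u5] - [[[[u1, u3], u2], u5], u4]
Different reductions; not equal.


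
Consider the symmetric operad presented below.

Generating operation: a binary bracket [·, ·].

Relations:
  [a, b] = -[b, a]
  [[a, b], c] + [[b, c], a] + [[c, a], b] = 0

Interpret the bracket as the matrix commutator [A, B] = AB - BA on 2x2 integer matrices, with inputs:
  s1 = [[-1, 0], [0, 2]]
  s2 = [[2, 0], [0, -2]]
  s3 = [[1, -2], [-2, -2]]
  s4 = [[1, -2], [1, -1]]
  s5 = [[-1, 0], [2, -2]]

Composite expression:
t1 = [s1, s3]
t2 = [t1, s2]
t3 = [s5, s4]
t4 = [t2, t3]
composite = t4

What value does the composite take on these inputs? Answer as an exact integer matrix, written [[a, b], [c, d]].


[s1, s3] = [[0, 6], [-6, 0]]
[[s1, s3], s2] = [[0, -24], [-24, 0]]
[s5, s4] = [[4, -2], [3, -4]]
[[[s1, s3], s2], [s5, s4]] = [[-120, 192], [-192, 120]]

[[-120, 192], [-192, 120]]


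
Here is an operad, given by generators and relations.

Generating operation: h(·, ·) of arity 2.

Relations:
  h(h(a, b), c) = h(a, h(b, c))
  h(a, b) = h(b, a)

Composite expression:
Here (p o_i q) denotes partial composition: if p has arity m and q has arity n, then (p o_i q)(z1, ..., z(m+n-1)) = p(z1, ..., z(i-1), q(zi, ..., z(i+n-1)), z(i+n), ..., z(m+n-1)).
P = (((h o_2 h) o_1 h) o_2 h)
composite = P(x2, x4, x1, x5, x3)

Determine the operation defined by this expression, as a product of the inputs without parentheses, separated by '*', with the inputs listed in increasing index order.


x1 * x2 * x3 * x4 * x5

Reordering under h is free, so list the x-inputs canonically.
h(x4, x1) linearizes to x4 * x1
h(x2, h(x4, x1)) linearizes to x2 * x4 * x1
h(x5, x3) linearizes to x5 * x3
h(h(x2, h(x4, x1)), h(x5, x3)) linearizes to x2 * x4 * x1 * x5 * x3
sorting the factors by input index: x1 * x2 * x3 * x4 * x5


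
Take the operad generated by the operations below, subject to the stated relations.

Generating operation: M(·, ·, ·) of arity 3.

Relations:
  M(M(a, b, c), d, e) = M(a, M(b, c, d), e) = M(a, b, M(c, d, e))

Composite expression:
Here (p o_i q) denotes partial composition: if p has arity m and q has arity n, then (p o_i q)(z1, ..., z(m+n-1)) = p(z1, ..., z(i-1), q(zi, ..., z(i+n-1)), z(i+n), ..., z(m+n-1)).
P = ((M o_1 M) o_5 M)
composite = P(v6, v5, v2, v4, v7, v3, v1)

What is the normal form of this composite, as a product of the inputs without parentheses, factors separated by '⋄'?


v6 ⋄ v5 ⋄ v2 ⋄ v4 ⋄ v7 ⋄ v3 ⋄ v1

Under associativity of M, the answer is the v's in reading order.
M(v6, v5, v2) unparenthesizes to v6 ⋄ v5 ⋄ v2
M(v7, v3, v1) unparenthesizes to v7 ⋄ v3 ⋄ v1
M(M(v6, v5, v2), v4, M(v7, v3, v1)) unparenthesizes to v6 ⋄ v5 ⋄ v2 ⋄ v4 ⋄ v7 ⋄ v3 ⋄ v1


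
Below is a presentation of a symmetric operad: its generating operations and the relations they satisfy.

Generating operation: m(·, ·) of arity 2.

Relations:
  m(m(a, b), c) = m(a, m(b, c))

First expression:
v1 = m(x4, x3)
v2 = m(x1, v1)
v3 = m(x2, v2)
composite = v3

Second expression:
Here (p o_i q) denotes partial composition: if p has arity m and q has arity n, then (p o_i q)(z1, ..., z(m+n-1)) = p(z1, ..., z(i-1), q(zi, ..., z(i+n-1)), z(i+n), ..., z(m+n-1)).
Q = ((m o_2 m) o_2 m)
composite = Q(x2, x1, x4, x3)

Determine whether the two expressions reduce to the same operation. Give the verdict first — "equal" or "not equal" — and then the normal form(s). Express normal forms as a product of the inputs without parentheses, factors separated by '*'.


equal; the common form is x2 * x1 * x4 * x3

In normal form, the first expression is x2 * x1 * x4 * x3
In normal form, the second expression is x2 * x1 * x4 * x3
One common form — equal.


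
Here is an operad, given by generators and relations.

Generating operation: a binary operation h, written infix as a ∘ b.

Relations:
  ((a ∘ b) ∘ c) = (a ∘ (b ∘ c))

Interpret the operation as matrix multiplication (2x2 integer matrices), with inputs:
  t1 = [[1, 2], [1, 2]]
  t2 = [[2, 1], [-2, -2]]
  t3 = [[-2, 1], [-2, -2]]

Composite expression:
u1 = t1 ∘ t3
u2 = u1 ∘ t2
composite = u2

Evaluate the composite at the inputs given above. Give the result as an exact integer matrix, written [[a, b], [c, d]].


[[-6, 0], [-6, 0]]

(t1 ∘ t3) = [[-6, -3], [-6, -3]]
((t1 ∘ t3) ∘ t2) = [[-6, 0], [-6, 0]]


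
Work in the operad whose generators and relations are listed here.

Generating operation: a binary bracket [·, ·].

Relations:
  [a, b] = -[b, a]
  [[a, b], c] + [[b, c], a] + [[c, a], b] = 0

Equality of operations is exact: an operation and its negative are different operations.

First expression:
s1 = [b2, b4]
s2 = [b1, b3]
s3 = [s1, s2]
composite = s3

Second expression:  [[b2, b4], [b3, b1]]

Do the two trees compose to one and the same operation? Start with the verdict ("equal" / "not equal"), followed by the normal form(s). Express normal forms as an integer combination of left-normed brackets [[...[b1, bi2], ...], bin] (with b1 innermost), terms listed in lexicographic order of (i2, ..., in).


The first expression, normalized: -[[[b1, b3], b2], b4] + [[[b1, b3], b4], b2]
The second expression, normalized: [[[b1, b3], b2], b4] - [[[b1, b3], b4], b2]
They disagree, so not equal.

not equal; the first gives -[[[b1, b3], b2], b4] + [[[b1, b3], b4], b2] and the second [[[b1, b3], b2], b4] - [[[b1, b3], b4], b2]


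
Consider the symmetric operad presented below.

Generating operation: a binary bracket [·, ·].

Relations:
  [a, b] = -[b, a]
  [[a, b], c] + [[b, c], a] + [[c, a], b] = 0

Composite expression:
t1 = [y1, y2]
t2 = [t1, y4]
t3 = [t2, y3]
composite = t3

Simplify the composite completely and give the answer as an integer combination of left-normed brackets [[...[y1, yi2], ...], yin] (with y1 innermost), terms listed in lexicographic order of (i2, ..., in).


[[[y1, y2], y4], y3]

Expand each bracket as ab - ba; the y1-initial words give the coefficients.
Composite bracket: [[[y1, y2], y4], y3]
Under [a, b] = ab - ba we get 8 signed associative words (2^3 = 8).
Only words starting with y1 matter:
  y1y2y4y3 appears with sign +1, giving the term +[[[y1, y2], y4], y3]


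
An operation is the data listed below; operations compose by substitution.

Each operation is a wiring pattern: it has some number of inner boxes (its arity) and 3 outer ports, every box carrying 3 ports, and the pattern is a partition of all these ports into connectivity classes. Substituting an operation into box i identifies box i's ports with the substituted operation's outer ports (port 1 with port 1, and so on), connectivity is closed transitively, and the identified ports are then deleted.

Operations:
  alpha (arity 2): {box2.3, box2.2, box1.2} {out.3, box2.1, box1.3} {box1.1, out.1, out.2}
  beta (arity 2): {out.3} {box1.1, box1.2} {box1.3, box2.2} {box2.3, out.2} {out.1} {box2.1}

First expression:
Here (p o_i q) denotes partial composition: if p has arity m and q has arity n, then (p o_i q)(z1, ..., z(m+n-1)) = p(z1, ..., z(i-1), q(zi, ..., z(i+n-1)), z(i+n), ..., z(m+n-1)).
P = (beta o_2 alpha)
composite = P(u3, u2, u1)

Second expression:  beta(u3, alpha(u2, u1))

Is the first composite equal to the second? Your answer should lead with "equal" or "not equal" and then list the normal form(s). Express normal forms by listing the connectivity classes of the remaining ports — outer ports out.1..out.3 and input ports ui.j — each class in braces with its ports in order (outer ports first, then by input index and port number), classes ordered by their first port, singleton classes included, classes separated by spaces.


equal; both compose to {out.1} {out.2, u1.1, u2.3} {out.3} {u1.2, u1.3, u2.2} {u2.1, u3.3} {u3.1, u3.2}


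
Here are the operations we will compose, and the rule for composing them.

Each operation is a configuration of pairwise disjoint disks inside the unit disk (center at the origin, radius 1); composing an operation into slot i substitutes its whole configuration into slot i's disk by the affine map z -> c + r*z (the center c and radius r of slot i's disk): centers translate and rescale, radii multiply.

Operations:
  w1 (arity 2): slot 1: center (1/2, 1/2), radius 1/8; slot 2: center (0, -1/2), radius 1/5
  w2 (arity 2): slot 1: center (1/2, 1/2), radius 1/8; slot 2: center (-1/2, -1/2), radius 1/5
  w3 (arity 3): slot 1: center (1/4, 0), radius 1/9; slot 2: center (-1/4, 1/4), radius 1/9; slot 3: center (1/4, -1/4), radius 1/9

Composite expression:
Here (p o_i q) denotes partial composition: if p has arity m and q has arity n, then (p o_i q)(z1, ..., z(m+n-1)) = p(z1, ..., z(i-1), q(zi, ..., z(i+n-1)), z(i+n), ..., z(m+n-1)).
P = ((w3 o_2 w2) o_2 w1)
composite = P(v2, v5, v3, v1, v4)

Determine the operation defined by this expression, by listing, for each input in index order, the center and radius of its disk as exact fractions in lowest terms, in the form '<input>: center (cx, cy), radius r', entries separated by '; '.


Only the slot chain above each v matters under w3; compose those maps.
v2: after 1 affine step, its disk has center (1/4, 0), radius 1/9
v5: after 3 affine steps, its disk has center (-3/16, 5/16), radius 1/576
v3: after 3 affine steps, its disk has center (-7/36, 43/144), radius 1/360
v1: after 2 affine steps, its disk has center (-11/36, 7/36), radius 1/45
v4: after 1 affine step, its disk has center (1/4, -1/4), radius 1/9

v1: center (-11/36, 7/36), radius 1/45; v2: center (1/4, 0), radius 1/9; v3: center (-7/36, 43/144), radius 1/360; v4: center (1/4, -1/4), radius 1/9; v5: center (-3/16, 5/16), radius 1/576


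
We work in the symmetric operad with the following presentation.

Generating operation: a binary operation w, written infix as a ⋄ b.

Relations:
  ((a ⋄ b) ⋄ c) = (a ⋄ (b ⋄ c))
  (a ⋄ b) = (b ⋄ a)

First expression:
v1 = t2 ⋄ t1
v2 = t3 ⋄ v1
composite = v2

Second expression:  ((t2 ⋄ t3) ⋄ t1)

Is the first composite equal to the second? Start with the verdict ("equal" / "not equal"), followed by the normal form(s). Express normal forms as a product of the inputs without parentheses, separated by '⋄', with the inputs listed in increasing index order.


equal; the common form is t1 ⋄ t2 ⋄ t3

In normal form, the first expression is t1 ⋄ t2 ⋄ t3
In normal form, the second expression is t1 ⋄ t2 ⋄ t3
The normal forms match — equal.


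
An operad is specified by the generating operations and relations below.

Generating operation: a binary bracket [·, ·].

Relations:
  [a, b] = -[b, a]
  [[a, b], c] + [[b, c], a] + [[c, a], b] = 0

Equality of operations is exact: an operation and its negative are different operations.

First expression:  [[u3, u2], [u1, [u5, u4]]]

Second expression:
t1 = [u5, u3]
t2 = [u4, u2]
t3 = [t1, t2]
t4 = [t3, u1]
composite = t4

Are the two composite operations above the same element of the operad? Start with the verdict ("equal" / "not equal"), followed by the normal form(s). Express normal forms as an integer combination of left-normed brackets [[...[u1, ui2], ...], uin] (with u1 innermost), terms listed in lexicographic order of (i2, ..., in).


not equal; the first gives -[[[[u1, u4], u5], u2], u3] + [[[[u1, u4], u5], u3], u2] + [[[[u1, u5], u4], u2], u3] - [[[[u1, u5], u4], u3], u2] and the second [[[[u1, u2], u4], u3], u5] - [[[[u1, u2], u4], u5], u3] - [[[[u1, u3], u5], u2], u4] + [[[[u1, u3], u5], u4], u2] - [[[[u1, u4], u2], u3], u5] + [[[[u1, u4], u2], u5], u3] + [[[[u1, u5], u3], u2], u4] - [[[[u1, u5], u3], u4], u2]

The first composite normalizes to -[[[[u1, u4], u5], u2], u3] + [[[[u1, u4], u5], u3], u2] + [[[[u1, u5], u4], u2], u3] - [[[[u1, u5], u4], u3], u2]
The second composite normalizes to [[[[u1, u2], u4], u3], u5] - [[[[u1, u2], u4], u5], u3] - [[[[u1, u3], u5], u2], u4] + [[[[u1, u3], u5], u4], u2] - [[[[u1, u4], u2], u3], u5] + [[[[u1, u4], u2], u5], u3] + [[[[u1, u5], u3], u2], u4] - [[[[u1, u5], u3], u4], u2]
They disagree, so not equal.


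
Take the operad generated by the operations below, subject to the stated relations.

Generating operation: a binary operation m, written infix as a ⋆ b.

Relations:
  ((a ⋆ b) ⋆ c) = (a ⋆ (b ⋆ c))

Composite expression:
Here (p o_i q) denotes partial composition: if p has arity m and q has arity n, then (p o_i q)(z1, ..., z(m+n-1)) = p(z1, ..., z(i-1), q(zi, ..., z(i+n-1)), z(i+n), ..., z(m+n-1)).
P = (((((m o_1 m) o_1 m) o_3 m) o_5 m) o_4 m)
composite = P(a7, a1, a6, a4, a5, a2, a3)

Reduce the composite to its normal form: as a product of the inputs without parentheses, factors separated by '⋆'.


a7 ⋆ a1 ⋆ a6 ⋆ a4 ⋆ a5 ⋆ a2 ⋆ a3

All parenthesizations of m agree; list the a-inputs left to right.
(a7 ⋆ a1) unparenthesizes to a7 ⋆ a1
(a4 ⋆ a5) unparenthesizes to a4 ⋆ a5
(a6 ⋆ (a4 ⋆ a5)) unparenthesizes to a6 ⋆ a4 ⋆ a5
((a7 ⋆ a1) ⋆ (a6 ⋆ (a4 ⋆ a5))) unparenthesizes to a7 ⋆ a1 ⋆ a6 ⋆ a4 ⋆ a5
(a2 ⋆ a3) unparenthesizes to a2 ⋆ a3
(((a7 ⋆ a1) ⋆ (a6 ⋆ (a4 ⋆ a5))) ⋆ (a2 ⋆ a3)) unparenthesizes to a7 ⋆ a1 ⋆ a6 ⋆ a4 ⋆ a5 ⋆ a2 ⋆ a3


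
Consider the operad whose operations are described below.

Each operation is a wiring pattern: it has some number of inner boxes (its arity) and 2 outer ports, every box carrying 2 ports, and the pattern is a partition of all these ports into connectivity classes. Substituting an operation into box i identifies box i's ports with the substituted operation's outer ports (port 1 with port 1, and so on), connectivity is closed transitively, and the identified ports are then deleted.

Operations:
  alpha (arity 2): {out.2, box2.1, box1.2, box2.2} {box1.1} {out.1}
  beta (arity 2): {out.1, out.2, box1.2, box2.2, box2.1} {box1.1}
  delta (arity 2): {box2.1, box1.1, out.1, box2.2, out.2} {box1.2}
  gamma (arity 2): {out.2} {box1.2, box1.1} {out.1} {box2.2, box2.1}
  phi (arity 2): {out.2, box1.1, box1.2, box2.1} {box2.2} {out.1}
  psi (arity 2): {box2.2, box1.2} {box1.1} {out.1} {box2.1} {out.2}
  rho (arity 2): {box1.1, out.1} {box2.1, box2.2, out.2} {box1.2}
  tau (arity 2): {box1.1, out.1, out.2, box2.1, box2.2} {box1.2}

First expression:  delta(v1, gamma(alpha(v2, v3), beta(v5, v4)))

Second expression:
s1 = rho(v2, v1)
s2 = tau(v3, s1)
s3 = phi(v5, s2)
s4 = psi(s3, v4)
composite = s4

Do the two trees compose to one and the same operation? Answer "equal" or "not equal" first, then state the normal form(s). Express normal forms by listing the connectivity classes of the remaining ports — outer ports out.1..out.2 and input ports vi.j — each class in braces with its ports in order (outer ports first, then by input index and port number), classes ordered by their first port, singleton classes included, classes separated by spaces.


The first composite normalizes to {out.1, out.2, v1.1} {v1.2} {v2.1} {v2.2, v3.1, v3.2} {v4.1, v4.2, v5.2} {v5.1}
The second composite normalizes to {out.1} {out.2} {v1.1, v1.2, v2.1, v3.1, v4.2, v5.1, v5.2} {v2.2} {v3.2} {v4.1}
Different reductions; not equal.

not equal; the first gives {out.1, out.2, v1.1} {v1.2} {v2.1} {v2.2, v3.1, v3.2} {v4.1, v4.2, v5.2} {v5.1} and the second {out.1} {out.2} {v1.1, v1.2, v2.1, v3.1, v4.2, v5.1, v5.2} {v2.2} {v3.2} {v4.1}


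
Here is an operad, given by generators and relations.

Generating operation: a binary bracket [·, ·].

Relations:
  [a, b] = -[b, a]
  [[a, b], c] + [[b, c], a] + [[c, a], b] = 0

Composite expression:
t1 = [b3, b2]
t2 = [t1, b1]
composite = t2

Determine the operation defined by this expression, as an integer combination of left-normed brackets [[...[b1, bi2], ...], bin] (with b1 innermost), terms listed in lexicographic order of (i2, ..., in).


[[b1, b2], b3] - [[b1, b3], b2]

In the tensor algebra, words opening b1 carry the b1-anchored form.
Composite bracket: [[b3, b2], b1]
Each bracket splits as ab - ba, giving 4 signed words (2^2 = 4).
Coefficients come from the b1-initial words:
  sign of b1b2b3 is +1, so it contributes +[[b1, b2], b3]
  sign of b1b3b2 is -1, so it contributes -[[b1, b3], b2]


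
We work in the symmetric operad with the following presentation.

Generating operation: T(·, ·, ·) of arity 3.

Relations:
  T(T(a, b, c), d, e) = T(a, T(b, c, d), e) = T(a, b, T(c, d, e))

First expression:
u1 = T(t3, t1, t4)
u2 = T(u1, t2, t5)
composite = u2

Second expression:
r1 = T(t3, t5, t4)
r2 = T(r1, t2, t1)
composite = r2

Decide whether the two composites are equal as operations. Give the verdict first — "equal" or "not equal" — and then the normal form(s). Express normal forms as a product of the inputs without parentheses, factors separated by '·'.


not equal; the first gives t3 · t1 · t4 · t2 · t5 and the second t3 · t5 · t4 · t2 · t1

Normal form of the first expression: t3 · t1 · t4 · t2 · t5
Normal form of the second expression: t3 · t5 · t4 · t2 · t1
No match — not equal.


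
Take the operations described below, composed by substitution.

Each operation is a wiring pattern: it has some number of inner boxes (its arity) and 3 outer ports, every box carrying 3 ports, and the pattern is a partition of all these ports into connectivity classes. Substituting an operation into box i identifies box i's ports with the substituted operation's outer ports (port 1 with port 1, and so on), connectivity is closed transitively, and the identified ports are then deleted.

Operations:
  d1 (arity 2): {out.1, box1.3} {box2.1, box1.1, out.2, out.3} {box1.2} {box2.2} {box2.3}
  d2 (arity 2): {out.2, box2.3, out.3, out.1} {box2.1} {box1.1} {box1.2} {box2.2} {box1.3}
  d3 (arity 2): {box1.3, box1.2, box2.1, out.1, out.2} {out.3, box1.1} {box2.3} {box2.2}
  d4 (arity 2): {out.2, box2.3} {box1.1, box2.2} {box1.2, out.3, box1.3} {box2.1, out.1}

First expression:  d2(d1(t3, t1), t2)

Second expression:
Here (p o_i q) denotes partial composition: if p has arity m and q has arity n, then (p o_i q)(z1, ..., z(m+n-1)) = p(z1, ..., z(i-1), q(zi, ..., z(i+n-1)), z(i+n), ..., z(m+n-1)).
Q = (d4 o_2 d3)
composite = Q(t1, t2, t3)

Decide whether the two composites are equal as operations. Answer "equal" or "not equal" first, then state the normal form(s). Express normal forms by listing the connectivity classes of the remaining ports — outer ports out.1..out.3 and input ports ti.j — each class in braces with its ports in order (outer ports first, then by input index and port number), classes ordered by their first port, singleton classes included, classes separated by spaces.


not equal — first {out.1, out.2, out.3, t2.3} {t1.1, t3.1} {t1.2} {t1.3} {t2.1} {t2.2} {t3.2} {t3.3}, second {out.1, t1.1, t2.2, t2.3, t3.1} {out.2, t2.1} {out.3, t1.2, t1.3} {t3.2} {t3.3}

The first expression reduces to {out.1, out.2, out.3, t2.3} {t1.1, t3.1} {t1.2} {t1.3} {t2.1} {t2.2} {t3.2} {t3.3}
The second expression reduces to {out.1, t1.1, t2.2, t2.3, t3.1} {out.2, t2.1} {out.3, t1.2, t1.3} {t3.2} {t3.3}
No match — not equal.


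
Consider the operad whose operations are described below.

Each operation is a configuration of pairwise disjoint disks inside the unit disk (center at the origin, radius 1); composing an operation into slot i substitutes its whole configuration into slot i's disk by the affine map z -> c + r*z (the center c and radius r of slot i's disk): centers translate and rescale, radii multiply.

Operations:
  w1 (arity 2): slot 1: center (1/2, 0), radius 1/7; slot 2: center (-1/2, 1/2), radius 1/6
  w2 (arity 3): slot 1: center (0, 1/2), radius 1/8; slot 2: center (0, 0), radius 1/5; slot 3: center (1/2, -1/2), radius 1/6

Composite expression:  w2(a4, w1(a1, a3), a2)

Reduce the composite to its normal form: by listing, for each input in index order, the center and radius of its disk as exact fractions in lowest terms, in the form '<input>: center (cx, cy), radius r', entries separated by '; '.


Affine substitution under w2: radii multiply and a-centers shift.
tracing a4 down its 1-map path: center (0, 1/2), radius 1/8
tracing a1 down its 2-map path: center (1/10, 0), radius 1/35
tracing a3 down its 2-map path: center (-1/10, 1/10), radius 1/30
tracing a2 down its 1-map path: center (1/2, -1/2), radius 1/6

a1: center (1/10, 0), radius 1/35; a2: center (1/2, -1/2), radius 1/6; a3: center (-1/10, 1/10), radius 1/30; a4: center (0, 1/2), radius 1/8


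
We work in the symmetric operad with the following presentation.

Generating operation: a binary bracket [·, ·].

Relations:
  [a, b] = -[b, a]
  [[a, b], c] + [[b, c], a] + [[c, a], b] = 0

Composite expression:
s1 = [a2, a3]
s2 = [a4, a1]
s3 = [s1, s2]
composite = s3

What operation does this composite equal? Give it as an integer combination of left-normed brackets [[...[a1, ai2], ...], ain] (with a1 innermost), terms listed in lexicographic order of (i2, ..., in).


[[[a1, a4], a2], a3] - [[[a1, a4], a3], a2]

Skip Jacobi rewriting: expand, keep a1-initial words, read off terms.
Composite bracket: [[a2, a3], [a4, a1]]
The bracket unfolds into 8 signed words via [a, b] = ab - ba (2^3 = 8).
Collect the words opening with a1:
  sign of a1a4a2a3 is +1, so it contributes +[[[a1, a4], a2], a3]
  sign of a1a4a3a2 is -1, so it contributes -[[[a1, a4], a3], a2]


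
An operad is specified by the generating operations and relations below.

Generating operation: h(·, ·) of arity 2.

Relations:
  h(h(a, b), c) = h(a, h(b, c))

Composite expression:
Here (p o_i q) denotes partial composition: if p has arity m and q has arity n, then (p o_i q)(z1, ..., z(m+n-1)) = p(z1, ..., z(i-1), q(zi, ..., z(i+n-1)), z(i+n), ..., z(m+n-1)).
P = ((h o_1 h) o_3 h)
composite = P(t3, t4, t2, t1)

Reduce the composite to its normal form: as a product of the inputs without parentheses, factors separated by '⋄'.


t3 ⋄ t4 ⋄ t2 ⋄ t1


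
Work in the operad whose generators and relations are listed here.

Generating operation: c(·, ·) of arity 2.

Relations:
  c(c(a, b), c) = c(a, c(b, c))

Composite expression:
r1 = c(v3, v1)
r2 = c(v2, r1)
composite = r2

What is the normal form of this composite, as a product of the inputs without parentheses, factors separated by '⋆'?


v2 ⋆ v3 ⋆ v1

Under associativity of c, the answer is the v's in reading order.
c(v3, v1) reduces to v3 ⋆ v1
c(v2, c(v3, v1)) reduces to v2 ⋆ v3 ⋆ v1


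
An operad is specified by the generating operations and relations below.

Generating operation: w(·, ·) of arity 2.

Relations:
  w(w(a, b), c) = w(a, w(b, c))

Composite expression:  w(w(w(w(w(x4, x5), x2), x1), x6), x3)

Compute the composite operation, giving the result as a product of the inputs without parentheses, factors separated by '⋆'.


x4 ⋆ x5 ⋆ x2 ⋆ x1 ⋆ x6 ⋆ x3


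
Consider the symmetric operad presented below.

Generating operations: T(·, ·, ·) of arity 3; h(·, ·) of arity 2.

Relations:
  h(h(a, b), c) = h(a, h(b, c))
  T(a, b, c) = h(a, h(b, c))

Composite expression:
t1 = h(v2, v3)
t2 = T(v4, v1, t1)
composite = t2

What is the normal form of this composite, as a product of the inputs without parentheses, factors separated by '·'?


v4 · v1 · v2 · v3

Associativity of T dissolves the nesting; only the v-input order survives.
h(v2, v3) unparenthesizes to v2 · v3
T(v4, v1, h(v2, v3)) unparenthesizes to v4 · v1 · v2 · v3


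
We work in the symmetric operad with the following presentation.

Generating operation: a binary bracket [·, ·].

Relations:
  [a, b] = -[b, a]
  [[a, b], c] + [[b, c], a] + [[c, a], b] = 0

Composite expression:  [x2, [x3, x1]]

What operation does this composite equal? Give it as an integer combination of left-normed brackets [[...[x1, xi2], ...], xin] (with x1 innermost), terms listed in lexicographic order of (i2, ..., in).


Expand each bracket as ab - ba; the x1-initial words give the coefficients.
Composite bracket: [x2, [x3, x1]]
Applying ab - ba throughout gives 4 signed words (2^2 = 4).
Collect the words opening with x1:
  the word x1x3x2 carries sign +1 and contributes +[[x1, x3], x2]

[[x1, x3], x2]


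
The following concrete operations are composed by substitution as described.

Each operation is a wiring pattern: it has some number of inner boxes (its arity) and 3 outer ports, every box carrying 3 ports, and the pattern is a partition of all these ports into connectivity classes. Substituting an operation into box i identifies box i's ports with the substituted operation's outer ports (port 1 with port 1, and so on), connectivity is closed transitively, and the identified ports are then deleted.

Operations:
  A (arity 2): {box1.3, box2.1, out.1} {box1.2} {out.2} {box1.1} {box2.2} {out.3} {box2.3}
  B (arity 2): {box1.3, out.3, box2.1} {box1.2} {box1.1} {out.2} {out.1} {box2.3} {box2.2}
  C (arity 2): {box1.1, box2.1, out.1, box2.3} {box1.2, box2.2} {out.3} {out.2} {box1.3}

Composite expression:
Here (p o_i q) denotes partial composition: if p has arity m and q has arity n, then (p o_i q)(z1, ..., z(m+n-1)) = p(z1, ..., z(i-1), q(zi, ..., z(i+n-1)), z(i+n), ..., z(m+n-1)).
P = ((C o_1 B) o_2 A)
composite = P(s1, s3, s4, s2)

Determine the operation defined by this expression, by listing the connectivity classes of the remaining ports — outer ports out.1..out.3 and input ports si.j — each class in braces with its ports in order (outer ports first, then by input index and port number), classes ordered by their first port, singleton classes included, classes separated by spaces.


{out.1, s2.1, s2.3} {out.2} {out.3} {s1.1} {s1.2} {s1.3, s3.3, s4.1} {s2.2} {s3.1} {s3.2} {s4.2} {s4.3}

Reachability decides: close wires over C-identified ports.
A over (s3, s4) gives {out.1, s3.3, s4.1} {out.2} {out.3} {s3.1} {s3.2} {s4.2} {s4.3}, out.j being that stage's outer ports
B over (s1, s3, s4) gives {out.1} {out.2} {out.3, s1.3, s3.3, s4.1} {s1.1} {s1.2} {s3.1} {s3.2} {s4.2} {s4.3}, out.j being that stage's outer ports
C over (s1, s3, s4, s2) gives {out.1, s2.1, s2.3} {out.2} {out.3} {s1.1} {s1.2} {s1.3, s3.3, s4.1} {s2.2} {s3.1} {s3.2} {s4.2} {s4.3}, out.j being that stage's outer ports
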